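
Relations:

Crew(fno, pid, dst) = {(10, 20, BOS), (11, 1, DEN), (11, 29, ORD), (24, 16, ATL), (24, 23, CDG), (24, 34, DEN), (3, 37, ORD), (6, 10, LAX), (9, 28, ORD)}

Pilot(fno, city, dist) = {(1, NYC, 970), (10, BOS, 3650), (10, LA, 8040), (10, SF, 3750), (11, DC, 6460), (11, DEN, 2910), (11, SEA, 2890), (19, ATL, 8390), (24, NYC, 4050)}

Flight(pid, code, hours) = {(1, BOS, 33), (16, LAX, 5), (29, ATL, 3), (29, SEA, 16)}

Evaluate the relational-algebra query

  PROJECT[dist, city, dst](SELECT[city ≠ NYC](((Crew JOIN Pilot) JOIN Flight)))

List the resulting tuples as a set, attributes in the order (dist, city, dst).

{(2890, SEA, DEN), (2890, SEA, ORD), (2910, DEN, DEN), (2910, DEN, ORD), (6460, DC, DEN), (6460, DC, ORD)}

Natural join on fno: {(10, 20, BOS, BOS, 3650), (10, 20, BOS, LA, 8040), (10, 20, BOS, SF, 3750), (11, 1, DEN, DC, 6460), (11, 1, DEN, DEN, 2910), (11, 1, DEN, SEA, 2890), (11, 29, ORD, DC, 6460), (11, 29, ORD, DEN, 2910), (11, 29, ORD, SEA, 2890), (24, 16, ATL, NYC, 4050), (24, 23, CDG, NYC, 4050), (24, 34, DEN, NYC, 4050)}
Natural join on pid: {(11, 1, DEN, DC, 6460, BOS, 33), (11, 1, DEN, DEN, 2910, BOS, 33), (11, 1, DEN, SEA, 2890, BOS, 33), (11, 29, ORD, DC, 6460, ATL, 3), (11, 29, ORD, DC, 6460, SEA, 16), (11, 29, ORD, DEN, 2910, ATL, 3), (11, 29, ORD, DEN, 2910, SEA, 16), (11, 29, ORD, SEA, 2890, ATL, 3), (11, 29, ORD, SEA, 2890, SEA, 16), (24, 16, ATL, NYC, 4050, LAX, 5)}
σ[city ≠ NYC]: keep tuples satisfying city ≠ NYC → {(11, 1, DEN, DC, 6460, BOS, 33), (11, 1, DEN, DEN, 2910, BOS, 33), (11, 1, DEN, SEA, 2890, BOS, 33), (11, 29, ORD, DC, 6460, ATL, 3), (11, 29, ORD, DC, 6460, SEA, 16), (11, 29, ORD, DEN, 2910, ATL, 3), (11, 29, ORD, DEN, 2910, SEA, 16), (11, 29, ORD, SEA, 2890, ATL, 3), (11, 29, ORD, SEA, 2890, SEA, 16)}
π[dist, city, dst]: project onto (dist, city, dst) (3 duplicate(s) eliminated) → {(2890, SEA, DEN), (2890, SEA, ORD), (2910, DEN, DEN), (2910, DEN, ORD), (6460, DC, DEN), (6460, DC, ORD)}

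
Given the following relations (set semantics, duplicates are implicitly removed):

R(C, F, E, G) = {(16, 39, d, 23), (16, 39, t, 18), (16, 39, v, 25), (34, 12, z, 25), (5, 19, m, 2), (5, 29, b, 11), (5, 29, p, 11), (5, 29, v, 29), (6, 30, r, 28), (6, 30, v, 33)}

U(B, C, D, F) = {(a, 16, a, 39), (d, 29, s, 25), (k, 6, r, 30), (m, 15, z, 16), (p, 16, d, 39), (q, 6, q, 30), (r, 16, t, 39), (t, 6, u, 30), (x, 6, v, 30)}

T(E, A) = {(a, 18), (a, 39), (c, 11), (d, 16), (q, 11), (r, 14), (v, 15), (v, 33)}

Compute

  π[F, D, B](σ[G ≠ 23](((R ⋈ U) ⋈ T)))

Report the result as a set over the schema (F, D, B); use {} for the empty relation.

Joining R and U on C, F yields {(16, 39, d, 23, a, a), (16, 39, d, 23, p, d), (16, 39, d, 23, r, t), (16, 39, t, 18, a, a), (16, 39, t, 18, p, d), (16, 39, t, 18, r, t), (16, 39, v, 25, a, a), (16, 39, v, 25, p, d), (16, 39, v, 25, r, t), (6, 30, r, 28, k, r), (6, 30, r, 28, q, q), (6, 30, r, 28, t, u), (6, 30, r, 28, x, v), (6, 30, v, 33, k, r), (6, 30, v, 33, q, q), (6, 30, v, 33, t, u), (6, 30, v, 33, x, v)}.
Joining (R ⋈ U) and T on E yields {(16, 39, d, 23, a, a, 16), (16, 39, d, 23, p, d, 16), (16, 39, d, 23, r, t, 16), (16, 39, v, 25, a, a, 15), (16, 39, v, 25, a, a, 33), (16, 39, v, 25, p, d, 15), (16, 39, v, 25, p, d, 33), (16, 39, v, 25, r, t, 15), (16, 39, v, 25, r, t, 33), (6, 30, r, 28, k, r, 14), (6, 30, r, 28, q, q, 14), (6, 30, r, 28, t, u, 14), (6, 30, r, 28, x, v, 14), (6, 30, v, 33, k, r, 15), (6, 30, v, 33, k, r, 33), (6, 30, v, 33, q, q, 15), (6, 30, v, 33, q, q, 33), (6, 30, v, 33, t, u, 15), (6, 30, v, 33, t, u, 33), (6, 30, v, 33, x, v, 15), (6, 30, v, 33, x, v, 33)}.
σ[G ≠ 23]: keep tuples satisfying G ≠ 23 → {(16, 39, v, 25, a, a, 15), (16, 39, v, 25, a, a, 33), (16, 39, v, 25, p, d, 15), (16, 39, v, 25, p, d, 33), (16, 39, v, 25, r, t, 15), (16, 39, v, 25, r, t, 33), (6, 30, r, 28, k, r, 14), (6, 30, r, 28, q, q, 14), (6, 30, r, 28, t, u, 14), (6, 30, r, 28, x, v, 14), (6, 30, v, 33, k, r, 15), (6, 30, v, 33, k, r, 33), (6, 30, v, 33, q, q, 15), (6, 30, v, 33, q, q, 33), (6, 30, v, 33, t, u, 15), (6, 30, v, 33, t, u, 33), (6, 30, v, 33, x, v, 15), (6, 30, v, 33, x, v, 33)}
π_{F, D, B} gives {(30, q, q), (30, r, k), (30, u, t), (30, v, x), (39, a, a), (39, d, p), (39, t, r)} (11 duplicate(s) eliminated).

{(30, q, q), (30, r, k), (30, u, t), (30, v, x), (39, a, a), (39, d, p), (39, t, r)}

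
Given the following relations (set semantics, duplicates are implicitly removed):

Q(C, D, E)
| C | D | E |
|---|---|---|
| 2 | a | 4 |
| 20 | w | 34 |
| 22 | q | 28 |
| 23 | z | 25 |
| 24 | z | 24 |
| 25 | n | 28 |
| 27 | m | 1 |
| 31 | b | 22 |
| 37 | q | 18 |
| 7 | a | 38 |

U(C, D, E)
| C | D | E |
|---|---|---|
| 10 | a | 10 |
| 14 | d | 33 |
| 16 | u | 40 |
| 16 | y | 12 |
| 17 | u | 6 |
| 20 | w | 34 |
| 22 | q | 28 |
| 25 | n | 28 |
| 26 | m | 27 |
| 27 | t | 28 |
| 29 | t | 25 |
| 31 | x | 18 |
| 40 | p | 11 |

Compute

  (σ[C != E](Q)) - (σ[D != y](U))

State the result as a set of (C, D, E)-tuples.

Filtering on C != E leaves {(2, a, 4), (20, w, 34), (22, q, 28), (23, z, 25), (25, n, 28), (27, m, 1), (31, b, 22), (37, q, 18), (7, a, 38)}.
Filtering on D != y leaves {(10, a, 10), (14, d, 33), (16, u, 40), (17, u, 6), (20, w, 34), (22, q, 28), (25, n, 28), (26, m, 27), (27, t, 28), (29, t, 25), (31, x, 18), (40, p, 11)}.
Set difference of the two operands is {(2, a, 4), (23, z, 25), (27, m, 1), (31, b, 22), (37, q, 18), (7, a, 38)}.

{(2, a, 4), (23, z, 25), (27, m, 1), (31, b, 22), (37, q, 18), (7, a, 38)}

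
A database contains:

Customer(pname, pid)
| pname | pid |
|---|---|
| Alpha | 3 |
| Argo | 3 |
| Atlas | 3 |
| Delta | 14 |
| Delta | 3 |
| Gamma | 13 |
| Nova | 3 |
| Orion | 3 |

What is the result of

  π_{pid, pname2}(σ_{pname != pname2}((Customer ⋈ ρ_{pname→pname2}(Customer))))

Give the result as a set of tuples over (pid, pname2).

ρ[pname→pname2]: schema becomes (pname2, pid); tuples unchanged.
Customer ⋈ ρ_{pname→pname2}(Customer) (natural join on pid): {(Alpha, 3, Alpha), (Alpha, 3, Argo), (Alpha, 3, Atlas), (Alpha, 3, Delta), (Alpha, 3, Nova), (Alpha, 3, Orion), (Argo, 3, Alpha), (Argo, 3, Argo), (Argo, 3, Atlas), (Argo, 3, Delta), (Argo, 3, Nova), (Argo, 3, Orion), (Atlas, 3, Alpha), (Atlas, 3, Argo), (Atlas, 3, Atlas), (Atlas, 3, Delta), (Atlas, 3, Nova), (Atlas, 3, Orion), (Delta, 14, Delta), (Delta, 3, Alpha), (Delta, 3, Argo), (Delta, 3, Atlas), (Delta, 3, Delta), (Delta, 3, Nova), (Delta, 3, Orion), (Gamma, 13, Gamma), (Nova, 3, Alpha), (Nova, 3, Argo), (Nova, 3, Atlas), (Nova, 3, Delta), (Nova, 3, Nova), (Nova, 3, Orion), (Orion, 3, Alpha), (Orion, 3, Argo), (Orion, 3, Atlas), (Orion, 3, Delta), (Orion, 3, Nova), (Orion, 3, Orion)}
σ[pname != pname2]: keep tuples satisfying pname != pname2 → {(Alpha, 3, Argo), (Alpha, 3, Atlas), (Alpha, 3, Delta), (Alpha, 3, Nova), (Alpha, 3, Orion), (Argo, 3, Alpha), (Argo, 3, Atlas), (Argo, 3, Delta), (Argo, 3, Nova), (Argo, 3, Orion), (Atlas, 3, Alpha), (Atlas, 3, Argo), (Atlas, 3, Delta), (Atlas, 3, Nova), (Atlas, 3, Orion), (Delta, 3, Alpha), (Delta, 3, Argo), (Delta, 3, Atlas), (Delta, 3, Nova), (Delta, 3, Orion), (Nova, 3, Alpha), (Nova, 3, Argo), (Nova, 3, Atlas), (Nova, 3, Delta), (Nova, 3, Orion), (Orion, 3, Alpha), (Orion, 3, Argo), (Orion, 3, Atlas), (Orion, 3, Delta), (Orion, 3, Nova)}
Keep only column(s) pid, pname2 (24 duplicate(s) eliminated): {(3, Alpha), (3, Argo), (3, Atlas), (3, Delta), (3, Nova), (3, Orion)}

{(3, Alpha), (3, Argo), (3, Atlas), (3, Delta), (3, Nova), (3, Orion)}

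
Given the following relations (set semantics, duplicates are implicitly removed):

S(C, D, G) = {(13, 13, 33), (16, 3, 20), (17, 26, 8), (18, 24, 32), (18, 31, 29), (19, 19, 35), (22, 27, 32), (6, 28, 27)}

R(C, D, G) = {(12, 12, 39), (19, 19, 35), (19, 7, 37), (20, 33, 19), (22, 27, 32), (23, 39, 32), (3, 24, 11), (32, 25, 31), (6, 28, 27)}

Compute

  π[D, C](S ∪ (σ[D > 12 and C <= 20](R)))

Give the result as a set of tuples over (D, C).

σ[D > 12 and C <= 20]: keep tuples satisfying D > 12 and C <= 20 → {(19, 19, 35), (20, 33, 19), (3, 24, 11), (6, 28, 27)}
Union: {(13, 13, 33), (16, 3, 20), (17, 26, 8), (18, 24, 32), (18, 31, 29), (19, 19, 35), (22, 27, 32), (6, 28, 27)} with {(19, 19, 35), (20, 33, 19), (3, 24, 11), (6, 28, 27)} → {(13, 13, 33), (16, 3, 20), (17, 26, 8), (18, 24, 32), (18, 31, 29), (19, 19, 35), (20, 33, 19), (22, 27, 32), (3, 24, 11), (6, 28, 27)}
π_{D, C} gives {(13, 13), (19, 19), (24, 18), (24, 3), (26, 17), (27, 22), (28, 6), (3, 16), (31, 18), (33, 20)}.

{(13, 13), (19, 19), (24, 18), (24, 3), (26, 17), (27, 22), (28, 6), (3, 16), (31, 18), (33, 20)}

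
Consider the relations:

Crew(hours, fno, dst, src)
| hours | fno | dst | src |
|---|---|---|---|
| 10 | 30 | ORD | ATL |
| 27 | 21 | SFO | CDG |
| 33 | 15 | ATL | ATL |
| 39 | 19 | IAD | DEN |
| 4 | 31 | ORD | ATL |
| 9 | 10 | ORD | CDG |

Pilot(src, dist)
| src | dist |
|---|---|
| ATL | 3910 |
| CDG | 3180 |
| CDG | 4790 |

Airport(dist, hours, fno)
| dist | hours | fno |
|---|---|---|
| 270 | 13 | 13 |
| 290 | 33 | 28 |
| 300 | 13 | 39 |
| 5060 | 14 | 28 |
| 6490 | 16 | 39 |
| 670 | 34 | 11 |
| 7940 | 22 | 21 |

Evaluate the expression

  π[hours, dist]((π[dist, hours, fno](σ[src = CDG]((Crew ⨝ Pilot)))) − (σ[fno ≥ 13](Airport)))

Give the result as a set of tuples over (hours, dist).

Crew ⋈ Pilot (natural join on src): {(10, 30, ORD, ATL, 3910), (27, 21, SFO, CDG, 3180), (27, 21, SFO, CDG, 4790), (33, 15, ATL, ATL, 3910), (4, 31, ORD, ATL, 3910), (9, 10, ORD, CDG, 3180), (9, 10, ORD, CDG, 4790)}
Selection src = CDG: {(27, 21, SFO, CDG, 3180), (27, 21, SFO, CDG, 4790), (9, 10, ORD, CDG, 3180), (9, 10, ORD, CDG, 4790)}
Keep only column(s) dist, hours, fno: {(3180, 27, 21), (3180, 9, 10), (4790, 27, 21), (4790, 9, 10)}
Selection fno ≥ 13: {(270, 13, 13), (290, 33, 28), (300, 13, 39), (5060, 14, 28), (6490, 16, 39), (7940, 22, 21)}
Difference: {(3180, 27, 21), (3180, 9, 10), (4790, 27, 21), (4790, 9, 10)} with {(270, 13, 13), (290, 33, 28), (300, 13, 39), (5060, 14, 28), (6490, 16, 39), (7940, 22, 21)} → {(3180, 27, 21), (3180, 9, 10), (4790, 27, 21), (4790, 9, 10)}
Keep only column(s) hours, dist: {(27, 3180), (27, 4790), (9, 3180), (9, 4790)}

{(27, 3180), (27, 4790), (9, 3180), (9, 4790)}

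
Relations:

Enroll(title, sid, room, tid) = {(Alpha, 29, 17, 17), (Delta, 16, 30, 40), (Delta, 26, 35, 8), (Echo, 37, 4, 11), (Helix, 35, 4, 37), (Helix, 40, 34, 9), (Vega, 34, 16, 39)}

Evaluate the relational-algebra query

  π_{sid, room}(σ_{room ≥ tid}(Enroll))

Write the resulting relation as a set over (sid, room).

Filtering on room ≥ tid leaves {(Alpha, 29, 17, 17), (Delta, 26, 35, 8), (Helix, 40, 34, 9)}.
Keep only column(s) sid, room: {(26, 35), (29, 17), (40, 34)}

{(26, 35), (29, 17), (40, 34)}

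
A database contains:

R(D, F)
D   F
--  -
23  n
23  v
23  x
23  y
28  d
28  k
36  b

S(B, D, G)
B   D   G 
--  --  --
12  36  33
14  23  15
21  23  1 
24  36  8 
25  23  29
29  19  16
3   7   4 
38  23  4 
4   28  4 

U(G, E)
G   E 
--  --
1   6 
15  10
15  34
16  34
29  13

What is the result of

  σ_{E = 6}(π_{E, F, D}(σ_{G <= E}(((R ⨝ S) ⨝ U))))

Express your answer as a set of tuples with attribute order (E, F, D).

{(6, n, 23), (6, v, 23), (6, x, 23), (6, y, 23)}

R ⋈ S (natural join on D): {(23, n, 14, 15), (23, n, 21, 1), (23, n, 25, 29), (23, n, 38, 4), (23, v, 14, 15), (23, v, 21, 1), (23, v, 25, 29), (23, v, 38, 4), (23, x, 14, 15), (23, x, 21, 1), (23, x, 25, 29), (23, x, 38, 4), (23, y, 14, 15), (23, y, 21, 1), (23, y, 25, 29), (23, y, 38, 4), (28, d, 4, 4), (28, k, 4, 4), (36, b, 12, 33), (36, b, 24, 8)}
(R ⨝ S) ⋈ U (natural join on G): {(23, n, 14, 15, 10), (23, n, 14, 15, 34), (23, n, 21, 1, 6), (23, n, 25, 29, 13), (23, v, 14, 15, 10), (23, v, 14, 15, 34), (23, v, 21, 1, 6), (23, v, 25, 29, 13), (23, x, 14, 15, 10), (23, x, 14, 15, 34), (23, x, 21, 1, 6), (23, x, 25, 29, 13), (23, y, 14, 15, 10), (23, y, 14, 15, 34), (23, y, 21, 1, 6), (23, y, 25, 29, 13)}
Filtering on G <= E leaves {(23, n, 14, 15, 34), (23, n, 21, 1, 6), (23, v, 14, 15, 34), (23, v, 21, 1, 6), (23, x, 14, 15, 34), (23, x, 21, 1, 6), (23, y, 14, 15, 34), (23, y, 21, 1, 6)}.
π_{E, F, D} gives {(34, n, 23), (34, v, 23), (34, x, 23), (34, y, 23), (6, n, 23), (6, v, 23), (6, x, 23), (6, y, 23)}.
Filtering on E = 6 leaves {(6, n, 23), (6, v, 23), (6, x, 23), (6, y, 23)}.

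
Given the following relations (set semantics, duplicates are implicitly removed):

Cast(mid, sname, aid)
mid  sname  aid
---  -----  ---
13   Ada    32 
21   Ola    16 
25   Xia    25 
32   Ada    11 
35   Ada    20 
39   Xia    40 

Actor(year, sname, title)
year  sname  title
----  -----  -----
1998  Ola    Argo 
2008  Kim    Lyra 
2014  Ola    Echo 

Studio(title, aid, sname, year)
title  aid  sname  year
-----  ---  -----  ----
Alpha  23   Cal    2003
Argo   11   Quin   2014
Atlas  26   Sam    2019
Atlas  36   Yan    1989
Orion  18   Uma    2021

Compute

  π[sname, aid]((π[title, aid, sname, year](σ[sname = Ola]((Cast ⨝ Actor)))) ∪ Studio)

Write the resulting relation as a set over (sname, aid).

Cast ⋈ Actor (natural join on sname): {(21, Ola, 16, 1998, Argo), (21, Ola, 16, 2014, Echo)}
Selection sname = Ola: {(21, Ola, 16, 1998, Argo), (21, Ola, 16, 2014, Echo)}
Projecting to title, aid, sname, year: {(Argo, 16, Ola, 1998), (Echo, 16, Ola, 2014)}
Union: {(Argo, 16, Ola, 1998), (Echo, 16, Ola, 2014)} with {(Alpha, 23, Cal, 2003), (Argo, 11, Quin, 2014), (Atlas, 26, Sam, 2019), (Atlas, 36, Yan, 1989), (Orion, 18, Uma, 2021)} → {(Alpha, 23, Cal, 2003), (Argo, 11, Quin, 2014), (Argo, 16, Ola, 1998), (Atlas, 26, Sam, 2019), (Atlas, 36, Yan, 1989), (Echo, 16, Ola, 2014), (Orion, 18, Uma, 2021)}
Projecting to sname, aid (1 duplicate(s) eliminated): {(Cal, 23), (Ola, 16), (Quin, 11), (Sam, 26), (Uma, 18), (Yan, 36)}

{(Cal, 23), (Ola, 16), (Quin, 11), (Sam, 26), (Uma, 18), (Yan, 36)}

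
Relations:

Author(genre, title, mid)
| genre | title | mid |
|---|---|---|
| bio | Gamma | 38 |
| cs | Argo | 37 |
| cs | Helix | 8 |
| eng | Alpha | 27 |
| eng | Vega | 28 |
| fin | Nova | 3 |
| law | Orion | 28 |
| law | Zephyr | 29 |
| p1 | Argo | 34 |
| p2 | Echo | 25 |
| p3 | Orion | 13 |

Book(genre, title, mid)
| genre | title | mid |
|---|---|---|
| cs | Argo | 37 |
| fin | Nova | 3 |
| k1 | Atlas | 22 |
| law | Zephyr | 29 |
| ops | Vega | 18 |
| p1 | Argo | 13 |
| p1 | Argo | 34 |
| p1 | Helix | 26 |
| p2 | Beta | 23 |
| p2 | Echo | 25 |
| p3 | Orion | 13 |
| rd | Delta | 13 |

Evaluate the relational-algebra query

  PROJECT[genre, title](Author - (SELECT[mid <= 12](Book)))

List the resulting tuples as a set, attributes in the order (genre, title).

Filtering on mid <= 12 leaves {(fin, Nova, 3)}.
Taking the difference: {(bio, Gamma, 38), (cs, Argo, 37), (cs, Helix, 8), (eng, Alpha, 27), (eng, Vega, 28), (law, Orion, 28), (law, Zephyr, 29), (p1, Argo, 34), (p2, Echo, 25), (p3, Orion, 13)}
Keep only column(s) genre, title: {(bio, Gamma), (cs, Argo), (cs, Helix), (eng, Alpha), (eng, Vega), (law, Orion), (law, Zephyr), (p1, Argo), (p2, Echo), (p3, Orion)}

{(bio, Gamma), (cs, Argo), (cs, Helix), (eng, Alpha), (eng, Vega), (law, Orion), (law, Zephyr), (p1, Argo), (p2, Echo), (p3, Orion)}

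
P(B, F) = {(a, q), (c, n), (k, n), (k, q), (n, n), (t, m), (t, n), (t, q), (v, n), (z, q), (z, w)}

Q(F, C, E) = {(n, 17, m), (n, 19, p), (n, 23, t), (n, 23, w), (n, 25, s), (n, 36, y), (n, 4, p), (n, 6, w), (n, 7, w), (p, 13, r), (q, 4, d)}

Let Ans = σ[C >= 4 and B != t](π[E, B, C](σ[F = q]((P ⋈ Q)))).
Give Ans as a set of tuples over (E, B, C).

Natural join on F: {(a, q, 4, d), (c, n, 17, m), (c, n, 19, p), (c, n, 23, t), (c, n, 23, w), (c, n, 25, s), (c, n, 36, y), (c, n, 4, p), (c, n, 6, w), (c, n, 7, w), (k, n, 17, m), (k, n, 19, p), (k, n, 23, t), (k, n, 23, w), (k, n, 25, s), (k, n, 36, y), (k, n, 4, p), (k, n, 6, w), (k, n, 7, w), (k, q, 4, d), (n, n, 17, m), (n, n, 19, p), (n, n, 23, t), (n, n, 23, w), (n, n, 25, s), (n, n, 36, y), (n, n, 4, p), (n, n, 6, w), (n, n, 7, w), (t, n, 17, m), (t, n, 19, p), (t, n, 23, t), (t, n, 23, w), (t, n, 25, s), (t, n, 36, y), (t, n, 4, p), (t, n, 6, w), (t, n, 7, w), (t, q, 4, d), (v, n, 17, m), (v, n, 19, p), (v, n, 23, t), (v, n, 23, w), (v, n, 25, s), (v, n, 36, y), (v, n, 4, p), (v, n, 6, w), (v, n, 7, w), (z, q, 4, d)}
Apply σ_{F = q}; surviving tuples: {(a, q, 4, d), (k, q, 4, d), (t, q, 4, d), (z, q, 4, d)}
Projecting to E, B, C: {(d, a, 4), (d, k, 4), (d, t, 4), (d, z, 4)}
Apply σ_{C >= 4 and B != t}; surviving tuples: {(d, a, 4), (d, k, 4), (d, z, 4)}

{(d, a, 4), (d, k, 4), (d, z, 4)}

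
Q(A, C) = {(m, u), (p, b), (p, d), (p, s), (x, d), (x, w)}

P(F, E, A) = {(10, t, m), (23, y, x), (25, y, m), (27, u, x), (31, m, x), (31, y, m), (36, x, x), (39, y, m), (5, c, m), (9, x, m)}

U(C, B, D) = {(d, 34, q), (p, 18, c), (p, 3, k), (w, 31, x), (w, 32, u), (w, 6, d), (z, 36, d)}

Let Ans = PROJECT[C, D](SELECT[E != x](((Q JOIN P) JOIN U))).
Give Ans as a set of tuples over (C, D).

{(d, q), (w, d), (w, u), (w, x)}

Q ⋈ P (natural join on A): {(m, u, 10, t), (m, u, 25, y), (m, u, 31, y), (m, u, 39, y), (m, u, 5, c), (m, u, 9, x), (x, d, 23, y), (x, d, 27, u), (x, d, 31, m), (x, d, 36, x), (x, w, 23, y), (x, w, 27, u), (x, w, 31, m), (x, w, 36, x)}
(Q JOIN P) ⋈ U (natural join on C): {(x, d, 23, y, 34, q), (x, d, 27, u, 34, q), (x, d, 31, m, 34, q), (x, d, 36, x, 34, q), (x, w, 23, y, 31, x), (x, w, 23, y, 32, u), (x, w, 23, y, 6, d), (x, w, 27, u, 31, x), (x, w, 27, u, 32, u), (x, w, 27, u, 6, d), (x, w, 31, m, 31, x), (x, w, 31, m, 32, u), (x, w, 31, m, 6, d), (x, w, 36, x, 31, x), (x, w, 36, x, 32, u), (x, w, 36, x, 6, d)}
Selection E != x: {(x, d, 23, y, 34, q), (x, d, 27, u, 34, q), (x, d, 31, m, 34, q), (x, w, 23, y, 31, x), (x, w, 23, y, 32, u), (x, w, 23, y, 6, d), (x, w, 27, u, 31, x), (x, w, 27, u, 32, u), (x, w, 27, u, 6, d), (x, w, 31, m, 31, x), (x, w, 31, m, 32, u), (x, w, 31, m, 6, d)}
Projecting to C, D (8 duplicate(s) eliminated): {(d, q), (w, d), (w, u), (w, x)}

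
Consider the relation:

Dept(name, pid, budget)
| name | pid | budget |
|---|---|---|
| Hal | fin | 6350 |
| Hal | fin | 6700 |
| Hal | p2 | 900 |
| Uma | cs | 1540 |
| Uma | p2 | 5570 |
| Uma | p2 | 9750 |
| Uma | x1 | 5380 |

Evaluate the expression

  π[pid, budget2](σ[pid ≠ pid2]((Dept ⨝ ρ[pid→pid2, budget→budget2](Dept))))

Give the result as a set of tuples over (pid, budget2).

ρ[pid→pid2, budget→budget2]: schema becomes (name, pid2, budget2); tuples unchanged.
Joining Dept and ρ[pid→pid2, budget→budget2](Dept) on name yields {(Hal, fin, 6350, fin, 6350), (Hal, fin, 6350, fin, 6700), (Hal, fin, 6350, p2, 900), (Hal, fin, 6700, fin, 6350), (Hal, fin, 6700, fin, 6700), (Hal, fin, 6700, p2, 900), (Hal, p2, 900, fin, 6350), (Hal, p2, 900, fin, 6700), (Hal, p2, 900, p2, 900), (Uma, cs, 1540, cs, 1540), (Uma, cs, 1540, p2, 5570), (Uma, cs, 1540, p2, 9750), (Uma, cs, 1540, x1, 5380), (Uma, p2, 5570, cs, 1540), (Uma, p2, 5570, p2, 5570), (Uma, p2, 5570, p2, 9750), (Uma, p2, 5570, x1, 5380), (Uma, p2, 9750, cs, 1540), (Uma, p2, 9750, p2, 5570), (Uma, p2, 9750, p2, 9750), (Uma, p2, 9750, x1, 5380), (Uma, x1, 5380, cs, 1540), (Uma, x1, 5380, p2, 5570), (Uma, x1, 5380, p2, 9750), (Uma, x1, 5380, x1, 5380)}.
Apply σ_{pid ≠ pid2}; surviving tuples: {(Hal, fin, 6350, p2, 900), (Hal, fin, 6700, p2, 900), (Hal, p2, 900, fin, 6350), (Hal, p2, 900, fin, 6700), (Uma, cs, 1540, p2, 5570), (Uma, cs, 1540, p2, 9750), (Uma, cs, 1540, x1, 5380), (Uma, p2, 5570, cs, 1540), (Uma, p2, 5570, x1, 5380), (Uma, p2, 9750, cs, 1540), (Uma, p2, 9750, x1, 5380), (Uma, x1, 5380, cs, 1540), (Uma, x1, 5380, p2, 5570), (Uma, x1, 5380, p2, 9750)}
π_{pid, budget2} gives {(cs, 5380), (cs, 5570), (cs, 9750), (fin, 900), (p2, 1540), (p2, 5380), (p2, 6350), (p2, 6700), (x1, 1540), (x1, 5570), (x1, 9750)} (3 duplicate(s) eliminated).

{(cs, 5380), (cs, 5570), (cs, 9750), (fin, 900), (p2, 1540), (p2, 5380), (p2, 6350), (p2, 6700), (x1, 1540), (x1, 5570), (x1, 9750)}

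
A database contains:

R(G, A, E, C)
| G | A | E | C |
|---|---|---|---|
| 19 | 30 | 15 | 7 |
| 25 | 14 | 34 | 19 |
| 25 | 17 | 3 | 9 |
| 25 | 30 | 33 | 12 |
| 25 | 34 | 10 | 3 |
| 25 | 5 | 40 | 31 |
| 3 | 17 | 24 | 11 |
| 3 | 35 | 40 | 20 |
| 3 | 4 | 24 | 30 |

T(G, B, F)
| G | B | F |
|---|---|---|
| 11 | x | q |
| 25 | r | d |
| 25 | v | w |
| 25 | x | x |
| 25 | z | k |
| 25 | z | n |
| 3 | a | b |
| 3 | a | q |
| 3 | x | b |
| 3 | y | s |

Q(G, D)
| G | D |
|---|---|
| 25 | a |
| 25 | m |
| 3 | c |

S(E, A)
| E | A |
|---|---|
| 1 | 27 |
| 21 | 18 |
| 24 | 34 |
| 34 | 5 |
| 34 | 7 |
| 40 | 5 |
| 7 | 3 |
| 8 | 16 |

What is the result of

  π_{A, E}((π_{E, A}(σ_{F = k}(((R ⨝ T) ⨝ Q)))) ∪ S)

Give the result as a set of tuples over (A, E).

{(14, 34), (16, 8), (17, 3), (18, 21), (27, 1), (3, 7), (30, 33), (34, 10), (34, 24), (5, 34), (5, 40), (7, 34)}

Natural join on G: {(25, 14, 34, 19, r, d), (25, 14, 34, 19, v, w), (25, 14, 34, 19, x, x), (25, 14, 34, 19, z, k), (25, 14, 34, 19, z, n), (25, 17, 3, 9, r, d), (25, 17, 3, 9, v, w), (25, 17, 3, 9, x, x), (25, 17, 3, 9, z, k), (25, 17, 3, 9, z, n), (25, 30, 33, 12, r, d), (25, 30, 33, 12, v, w), (25, 30, 33, 12, x, x), (25, 30, 33, 12, z, k), (25, 30, 33, 12, z, n), (25, 34, 10, 3, r, d), (25, 34, 10, 3, v, w), (25, 34, 10, 3, x, x), (25, 34, 10, 3, z, k), (25, 34, 10, 3, z, n), (25, 5, 40, 31, r, d), (25, 5, 40, 31, v, w), (25, 5, 40, 31, x, x), (25, 5, 40, 31, z, k), (25, 5, 40, 31, z, n), (3, 17, 24, 11, a, b), (3, 17, 24, 11, a, q), (3, 17, 24, 11, x, b), (3, 17, 24, 11, y, s), (3, 35, 40, 20, a, b), (3, 35, 40, 20, a, q), (3, 35, 40, 20, x, b), (3, 35, 40, 20, y, s), (3, 4, 24, 30, a, b), (3, 4, 24, 30, a, q), (3, 4, 24, 30, x, b), (3, 4, 24, 30, y, s)}
Natural join on G: {(25, 14, 34, 19, r, d, a), (25, 14, 34, 19, r, d, m), (25, 14, 34, 19, v, w, a), (25, 14, 34, 19, v, w, m), (25, 14, 34, 19, x, x, a), (25, 14, 34, 19, x, x, m), (25, 14, 34, 19, z, k, a), (25, 14, 34, 19, z, k, m), (25, 14, 34, 19, z, n, a), (25, 14, 34, 19, z, n, m), (25, 17, 3, 9, r, d, a), (25, 17, 3, 9, r, d, m), (25, 17, 3, 9, v, w, a), (25, 17, 3, 9, v, w, m), (25, 17, 3, 9, x, x, a), (25, 17, 3, 9, x, x, m), (25, 17, 3, 9, z, k, a), (25, 17, 3, 9, z, k, m), (25, 17, 3, 9, z, n, a), (25, 17, 3, 9, z, n, m), (25, 30, 33, 12, r, d, a), (25, 30, 33, 12, r, d, m), (25, 30, 33, 12, v, w, a), (25, 30, 33, 12, v, w, m), (25, 30, 33, 12, x, x, a), (25, 30, 33, 12, x, x, m), (25, 30, 33, 12, z, k, a), (25, 30, 33, 12, z, k, m), (25, 30, 33, 12, z, n, a), (25, 30, 33, 12, z, n, m), (25, 34, 10, 3, r, d, a), (25, 34, 10, 3, r, d, m), (25, 34, 10, 3, v, w, a), (25, 34, 10, 3, v, w, m), (25, 34, 10, 3, x, x, a), (25, 34, 10, 3, x, x, m), (25, 34, 10, 3, z, k, a), (25, 34, 10, 3, z, k, m), (25, 34, 10, 3, z, n, a), (25, 34, 10, 3, z, n, m), (25, 5, 40, 31, r, d, a), (25, 5, 40, 31, r, d, m), (25, 5, 40, 31, v, w, a), (25, 5, 40, 31, v, w, m), (25, 5, 40, 31, x, x, a), (25, 5, 40, 31, x, x, m), (25, 5, 40, 31, z, k, a), (25, 5, 40, 31, z, k, m), (25, 5, 40, 31, z, n, a), (25, 5, 40, 31, z, n, m), (3, 17, 24, 11, a, b, c), (3, 17, 24, 11, a, q, c), (3, 17, 24, 11, x, b, c), (3, 17, 24, 11, y, s, c), (3, 35, 40, 20, a, b, c), (3, 35, 40, 20, a, q, c), (3, 35, 40, 20, x, b, c), (3, 35, 40, 20, y, s, c), (3, 4, 24, 30, a, b, c), (3, 4, 24, 30, a, q, c), (3, 4, 24, 30, x, b, c), (3, 4, 24, 30, y, s, c)}
Filtering on F = k leaves {(25, 14, 34, 19, z, k, a), (25, 14, 34, 19, z, k, m), (25, 17, 3, 9, z, k, a), (25, 17, 3, 9, z, k, m), (25, 30, 33, 12, z, k, a), (25, 30, 33, 12, z, k, m), (25, 34, 10, 3, z, k, a), (25, 34, 10, 3, z, k, m), (25, 5, 40, 31, z, k, a), (25, 5, 40, 31, z, k, m)}.
π_{E, A} gives {(10, 34), (3, 17), (33, 30), (34, 14), (40, 5)} (5 duplicate(s) eliminated).
Set union of the two operands is {(1, 27), (10, 34), (21, 18), (24, 34), (3, 17), (33, 30), (34, 14), (34, 5), (34, 7), (40, 5), (7, 3), (8, 16)}.
π_{A, E} gives {(14, 34), (16, 8), (17, 3), (18, 21), (27, 1), (3, 7), (30, 33), (34, 10), (34, 24), (5, 34), (5, 40), (7, 34)}.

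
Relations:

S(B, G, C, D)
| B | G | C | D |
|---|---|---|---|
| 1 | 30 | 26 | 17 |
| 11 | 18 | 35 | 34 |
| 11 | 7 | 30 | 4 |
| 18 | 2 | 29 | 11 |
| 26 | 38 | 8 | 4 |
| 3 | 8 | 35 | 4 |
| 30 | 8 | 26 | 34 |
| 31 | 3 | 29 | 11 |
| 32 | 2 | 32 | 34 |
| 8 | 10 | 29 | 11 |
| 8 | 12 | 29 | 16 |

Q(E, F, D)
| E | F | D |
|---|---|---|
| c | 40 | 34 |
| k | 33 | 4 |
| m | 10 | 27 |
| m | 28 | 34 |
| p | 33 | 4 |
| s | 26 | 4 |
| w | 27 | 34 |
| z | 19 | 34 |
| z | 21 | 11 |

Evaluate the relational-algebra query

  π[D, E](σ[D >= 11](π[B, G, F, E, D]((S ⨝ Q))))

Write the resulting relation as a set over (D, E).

{(11, z), (34, c), (34, m), (34, w), (34, z)}

Joining S and Q on D yields {(11, 18, 35, 34, c, 40), (11, 18, 35, 34, m, 28), (11, 18, 35, 34, w, 27), (11, 18, 35, 34, z, 19), (11, 7, 30, 4, k, 33), (11, 7, 30, 4, p, 33), (11, 7, 30, 4, s, 26), (18, 2, 29, 11, z, 21), (26, 38, 8, 4, k, 33), (26, 38, 8, 4, p, 33), (26, 38, 8, 4, s, 26), (3, 8, 35, 4, k, 33), (3, 8, 35, 4, p, 33), (3, 8, 35, 4, s, 26), (30, 8, 26, 34, c, 40), (30, 8, 26, 34, m, 28), (30, 8, 26, 34, w, 27), (30, 8, 26, 34, z, 19), (31, 3, 29, 11, z, 21), (32, 2, 32, 34, c, 40), (32, 2, 32, 34, m, 28), (32, 2, 32, 34, w, 27), (32, 2, 32, 34, z, 19), (8, 10, 29, 11, z, 21)}.
π_{B, G, F, E, D} gives {(11, 18, 19, z, 34), (11, 18, 27, w, 34), (11, 18, 28, m, 34), (11, 18, 40, c, 34), (11, 7, 26, s, 4), (11, 7, 33, k, 4), (11, 7, 33, p, 4), (18, 2, 21, z, 11), (26, 38, 26, s, 4), (26, 38, 33, k, 4), (26, 38, 33, p, 4), (3, 8, 26, s, 4), (3, 8, 33, k, 4), (3, 8, 33, p, 4), (30, 8, 19, z, 34), (30, 8, 27, w, 34), (30, 8, 28, m, 34), (30, 8, 40, c, 34), (31, 3, 21, z, 11), (32, 2, 19, z, 34), (32, 2, 27, w, 34), (32, 2, 28, m, 34), (32, 2, 40, c, 34), (8, 10, 21, z, 11)}.
Filtering on D >= 11 leaves {(11, 18, 19, z, 34), (11, 18, 27, w, 34), (11, 18, 28, m, 34), (11, 18, 40, c, 34), (18, 2, 21, z, 11), (30, 8, 19, z, 34), (30, 8, 27, w, 34), (30, 8, 28, m, 34), (30, 8, 40, c, 34), (31, 3, 21, z, 11), (32, 2, 19, z, 34), (32, 2, 27, w, 34), (32, 2, 28, m, 34), (32, 2, 40, c, 34), (8, 10, 21, z, 11)}.
π_{D, E} gives {(11, z), (34, c), (34, m), (34, w), (34, z)} (10 duplicate(s) eliminated).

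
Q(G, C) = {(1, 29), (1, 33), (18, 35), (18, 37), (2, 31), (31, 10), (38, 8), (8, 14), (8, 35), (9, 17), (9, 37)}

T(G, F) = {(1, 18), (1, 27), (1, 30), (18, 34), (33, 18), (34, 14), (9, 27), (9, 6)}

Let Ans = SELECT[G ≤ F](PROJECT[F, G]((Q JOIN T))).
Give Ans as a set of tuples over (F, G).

Q ⋈ T (natural join on G): {(1, 29, 18), (1, 29, 27), (1, 29, 30), (1, 33, 18), (1, 33, 27), (1, 33, 30), (18, 35, 34), (18, 37, 34), (9, 17, 27), (9, 17, 6), (9, 37, 27), (9, 37, 6)}
Projecting to F, G (6 duplicate(s) eliminated): {(18, 1), (27, 1), (27, 9), (30, 1), (34, 18), (6, 9)}
Filtering on G ≤ F leaves {(18, 1), (27, 1), (27, 9), (30, 1), (34, 18)}.

{(18, 1), (27, 1), (27, 9), (30, 1), (34, 18)}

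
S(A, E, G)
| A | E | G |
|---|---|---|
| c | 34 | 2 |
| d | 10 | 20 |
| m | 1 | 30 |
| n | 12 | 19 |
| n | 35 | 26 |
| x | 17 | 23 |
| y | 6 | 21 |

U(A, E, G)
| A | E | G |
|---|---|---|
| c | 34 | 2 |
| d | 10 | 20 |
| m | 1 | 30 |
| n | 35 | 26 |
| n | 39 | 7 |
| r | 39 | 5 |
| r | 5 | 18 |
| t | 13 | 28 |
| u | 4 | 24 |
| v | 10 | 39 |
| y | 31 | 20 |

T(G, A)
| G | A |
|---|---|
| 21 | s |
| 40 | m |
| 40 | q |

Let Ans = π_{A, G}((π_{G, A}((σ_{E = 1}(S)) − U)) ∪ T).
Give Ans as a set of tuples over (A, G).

{(m, 40), (q, 40), (s, 21)}

Selection E = 1: {(m, 1, 30)}
Difference: {(m, 1, 30)} with {(c, 34, 2), (d, 10, 20), (m, 1, 30), (n, 35, 26), (n, 39, 7), (r, 39, 5), (r, 5, 18), (t, 13, 28), (u, 4, 24), (v, 10, 39), (y, 31, 20)} → {}
Projecting to G, A: {}
Union: {} with {(21, s), (40, m), (40, q)} → {(21, s), (40, m), (40, q)}
Projecting to A, G: {(m, 40), (q, 40), (s, 21)}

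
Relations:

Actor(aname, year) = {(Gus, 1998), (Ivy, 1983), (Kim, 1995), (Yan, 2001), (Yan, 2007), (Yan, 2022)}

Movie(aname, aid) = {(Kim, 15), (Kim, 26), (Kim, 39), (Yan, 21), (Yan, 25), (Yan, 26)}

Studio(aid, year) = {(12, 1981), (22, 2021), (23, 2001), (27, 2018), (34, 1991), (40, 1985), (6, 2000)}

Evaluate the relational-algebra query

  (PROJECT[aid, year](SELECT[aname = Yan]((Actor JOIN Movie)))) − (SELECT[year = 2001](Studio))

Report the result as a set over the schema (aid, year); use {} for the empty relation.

Joining Actor and Movie on aname yields {(Kim, 1995, 15), (Kim, 1995, 26), (Kim, 1995, 39), (Yan, 2001, 21), (Yan, 2001, 25), (Yan, 2001, 26), (Yan, 2007, 21), (Yan, 2007, 25), (Yan, 2007, 26), (Yan, 2022, 21), (Yan, 2022, 25), (Yan, 2022, 26)}.
σ[aname = Yan]: keep tuples satisfying aname = Yan → {(Yan, 2001, 21), (Yan, 2001, 25), (Yan, 2001, 26), (Yan, 2007, 21), (Yan, 2007, 25), (Yan, 2007, 26), (Yan, 2022, 21), (Yan, 2022, 25), (Yan, 2022, 26)}
Keep only column(s) aid, year: {(21, 2001), (21, 2007), (21, 2022), (25, 2001), (25, 2007), (25, 2022), (26, 2001), (26, 2007), (26, 2022)}
σ[year = 2001]: keep tuples satisfying year = 2001 → {(23, 2001)}
Taking the difference: {(21, 2001), (21, 2007), (21, 2022), (25, 2001), (25, 2007), (25, 2022), (26, 2001), (26, 2007), (26, 2022)}

{(21, 2001), (21, 2007), (21, 2022), (25, 2001), (25, 2007), (25, 2022), (26, 2001), (26, 2007), (26, 2022)}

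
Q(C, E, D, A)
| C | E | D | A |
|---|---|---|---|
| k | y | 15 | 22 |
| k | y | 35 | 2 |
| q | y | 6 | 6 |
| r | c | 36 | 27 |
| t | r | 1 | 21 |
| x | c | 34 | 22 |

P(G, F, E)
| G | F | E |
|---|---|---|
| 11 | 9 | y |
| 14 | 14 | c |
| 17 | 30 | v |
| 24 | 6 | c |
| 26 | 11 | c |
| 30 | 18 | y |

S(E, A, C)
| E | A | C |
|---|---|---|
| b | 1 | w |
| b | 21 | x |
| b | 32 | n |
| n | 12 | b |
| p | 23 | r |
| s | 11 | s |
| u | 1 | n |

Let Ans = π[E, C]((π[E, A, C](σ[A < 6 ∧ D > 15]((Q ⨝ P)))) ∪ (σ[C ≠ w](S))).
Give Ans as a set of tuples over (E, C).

{(b, n), (b, x), (n, b), (p, r), (s, s), (u, n), (y, k)}

Natural join on E: {(k, y, 15, 22, 11, 9), (k, y, 15, 22, 30, 18), (k, y, 35, 2, 11, 9), (k, y, 35, 2, 30, 18), (q, y, 6, 6, 11, 9), (q, y, 6, 6, 30, 18), (r, c, 36, 27, 14, 14), (r, c, 36, 27, 24, 6), (r, c, 36, 27, 26, 11), (x, c, 34, 22, 14, 14), (x, c, 34, 22, 24, 6), (x, c, 34, 22, 26, 11)}
Filtering on A < 6 ∧ D > 15 leaves {(k, y, 35, 2, 11, 9), (k, y, 35, 2, 30, 18)}.
π_{E, A, C} gives {(y, 2, k)} (1 duplicate(s) eliminated).
Filtering on C ≠ w leaves {(b, 21, x), (b, 32, n), (n, 12, b), (p, 23, r), (s, 11, s), (u, 1, n)}.
Union: {(y, 2, k)} with {(b, 21, x), (b, 32, n), (n, 12, b), (p, 23, r), (s, 11, s), (u, 1, n)} → {(b, 21, x), (b, 32, n), (n, 12, b), (p, 23, r), (s, 11, s), (u, 1, n), (y, 2, k)}
π_{E, C} gives {(b, n), (b, x), (n, b), (p, r), (s, s), (u, n), (y, k)}.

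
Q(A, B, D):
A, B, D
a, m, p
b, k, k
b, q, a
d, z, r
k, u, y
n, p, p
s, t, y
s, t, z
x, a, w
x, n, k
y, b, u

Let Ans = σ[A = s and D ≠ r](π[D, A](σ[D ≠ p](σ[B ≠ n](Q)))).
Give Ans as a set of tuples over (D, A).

Filtering on B ≠ n leaves {(a, m, p), (b, k, k), (b, q, a), (d, z, r), (k, u, y), (n, p, p), (s, t, y), (s, t, z), (x, a, w), (y, b, u)}.
Filtering on D ≠ p leaves {(b, k, k), (b, q, a), (d, z, r), (k, u, y), (s, t, y), (s, t, z), (x, a, w), (y, b, u)}.
Keep only column(s) D, A: {(a, b), (k, b), (r, d), (u, y), (w, x), (y, k), (y, s), (z, s)}
Filtering on A = s and D ≠ r leaves {(y, s), (z, s)}.

{(y, s), (z, s)}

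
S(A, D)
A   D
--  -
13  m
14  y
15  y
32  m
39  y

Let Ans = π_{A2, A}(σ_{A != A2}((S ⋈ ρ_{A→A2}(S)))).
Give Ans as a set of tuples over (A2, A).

{(13, 32), (14, 15), (14, 39), (15, 14), (15, 39), (32, 13), (39, 14), (39, 15)}

ρ[A→A2]: schema becomes (A2, D); tuples unchanged.
Joining S and ρ_{A→A2}(S) on D yields {(13, m, 13), (13, m, 32), (14, y, 14), (14, y, 15), (14, y, 39), (15, y, 14), (15, y, 15), (15, y, 39), (32, m, 13), (32, m, 32), (39, y, 14), (39, y, 15), (39, y, 39)}.
Filtering on A != A2 leaves {(13, m, 32), (14, y, 15), (14, y, 39), (15, y, 14), (15, y, 39), (32, m, 13), (39, y, 14), (39, y, 15)}.
Projecting to A2, A: {(13, 32), (14, 15), (14, 39), (15, 14), (15, 39), (32, 13), (39, 14), (39, 15)}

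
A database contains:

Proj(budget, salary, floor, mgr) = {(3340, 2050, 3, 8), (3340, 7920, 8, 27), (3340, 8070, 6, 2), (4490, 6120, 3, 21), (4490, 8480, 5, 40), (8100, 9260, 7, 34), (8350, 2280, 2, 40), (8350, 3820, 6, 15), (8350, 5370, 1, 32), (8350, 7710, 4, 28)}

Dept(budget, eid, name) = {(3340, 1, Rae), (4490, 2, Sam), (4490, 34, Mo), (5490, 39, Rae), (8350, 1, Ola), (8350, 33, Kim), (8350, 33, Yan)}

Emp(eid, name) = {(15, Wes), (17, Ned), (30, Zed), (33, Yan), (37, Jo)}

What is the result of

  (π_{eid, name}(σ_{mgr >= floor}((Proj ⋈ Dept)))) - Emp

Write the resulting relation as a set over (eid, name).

Proj ⋈ Dept (natural join on budget): {(3340, 2050, 3, 8, 1, Rae), (3340, 7920, 8, 27, 1, Rae), (3340, 8070, 6, 2, 1, Rae), (4490, 6120, 3, 21, 2, Sam), (4490, 6120, 3, 21, 34, Mo), (4490, 8480, 5, 40, 2, Sam), (4490, 8480, 5, 40, 34, Mo), (8350, 2280, 2, 40, 1, Ola), (8350, 2280, 2, 40, 33, Kim), (8350, 2280, 2, 40, 33, Yan), (8350, 3820, 6, 15, 1, Ola), (8350, 3820, 6, 15, 33, Kim), (8350, 3820, 6, 15, 33, Yan), (8350, 5370, 1, 32, 1, Ola), (8350, 5370, 1, 32, 33, Kim), (8350, 5370, 1, 32, 33, Yan), (8350, 7710, 4, 28, 1, Ola), (8350, 7710, 4, 28, 33, Kim), (8350, 7710, 4, 28, 33, Yan)}
σ[mgr >= floor]: keep tuples satisfying mgr >= floor → {(3340, 2050, 3, 8, 1, Rae), (3340, 7920, 8, 27, 1, Rae), (4490, 6120, 3, 21, 2, Sam), (4490, 6120, 3, 21, 34, Mo), (4490, 8480, 5, 40, 2, Sam), (4490, 8480, 5, 40, 34, Mo), (8350, 2280, 2, 40, 1, Ola), (8350, 2280, 2, 40, 33, Kim), (8350, 2280, 2, 40, 33, Yan), (8350, 3820, 6, 15, 1, Ola), (8350, 3820, 6, 15, 33, Kim), (8350, 3820, 6, 15, 33, Yan), (8350, 5370, 1, 32, 1, Ola), (8350, 5370, 1, 32, 33, Kim), (8350, 5370, 1, 32, 33, Yan), (8350, 7710, 4, 28, 1, Ola), (8350, 7710, 4, 28, 33, Kim), (8350, 7710, 4, 28, 33, Yan)}
π_{eid, name} gives {(1, Ola), (1, Rae), (2, Sam), (33, Kim), (33, Yan), (34, Mo)} (12 duplicate(s) eliminated).
Set difference of the two operands is {(1, Ola), (1, Rae), (2, Sam), (33, Kim), (34, Mo)}.

{(1, Ola), (1, Rae), (2, Sam), (33, Kim), (34, Mo)}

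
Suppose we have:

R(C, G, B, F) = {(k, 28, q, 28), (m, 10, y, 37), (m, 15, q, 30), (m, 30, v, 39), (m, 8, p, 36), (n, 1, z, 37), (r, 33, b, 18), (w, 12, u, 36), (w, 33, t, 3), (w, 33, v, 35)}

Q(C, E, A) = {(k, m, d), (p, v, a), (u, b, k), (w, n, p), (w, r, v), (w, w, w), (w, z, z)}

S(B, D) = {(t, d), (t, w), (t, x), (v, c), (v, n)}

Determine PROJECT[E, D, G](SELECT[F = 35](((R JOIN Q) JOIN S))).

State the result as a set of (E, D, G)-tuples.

R ⋈ Q (natural join on C): {(k, 28, q, 28, m, d), (w, 12, u, 36, n, p), (w, 12, u, 36, r, v), (w, 12, u, 36, w, w), (w, 12, u, 36, z, z), (w, 33, t, 3, n, p), (w, 33, t, 3, r, v), (w, 33, t, 3, w, w), (w, 33, t, 3, z, z), (w, 33, v, 35, n, p), (w, 33, v, 35, r, v), (w, 33, v, 35, w, w), (w, 33, v, 35, z, z)}
(R JOIN Q) ⋈ S (natural join on B): {(w, 33, t, 3, n, p, d), (w, 33, t, 3, n, p, w), (w, 33, t, 3, n, p, x), (w, 33, t, 3, r, v, d), (w, 33, t, 3, r, v, w), (w, 33, t, 3, r, v, x), (w, 33, t, 3, w, w, d), (w, 33, t, 3, w, w, w), (w, 33, t, 3, w, w, x), (w, 33, t, 3, z, z, d), (w, 33, t, 3, z, z, w), (w, 33, t, 3, z, z, x), (w, 33, v, 35, n, p, c), (w, 33, v, 35, n, p, n), (w, 33, v, 35, r, v, c), (w, 33, v, 35, r, v, n), (w, 33, v, 35, w, w, c), (w, 33, v, 35, w, w, n), (w, 33, v, 35, z, z, c), (w, 33, v, 35, z, z, n)}
Apply σ_{F = 35}; surviving tuples: {(w, 33, v, 35, n, p, c), (w, 33, v, 35, n, p, n), (w, 33, v, 35, r, v, c), (w, 33, v, 35, r, v, n), (w, 33, v, 35, w, w, c), (w, 33, v, 35, w, w, n), (w, 33, v, 35, z, z, c), (w, 33, v, 35, z, z, n)}
Projecting to E, D, G: {(n, c, 33), (n, n, 33), (r, c, 33), (r, n, 33), (w, c, 33), (w, n, 33), (z, c, 33), (z, n, 33)}

{(n, c, 33), (n, n, 33), (r, c, 33), (r, n, 33), (w, c, 33), (w, n, 33), (z, c, 33), (z, n, 33)}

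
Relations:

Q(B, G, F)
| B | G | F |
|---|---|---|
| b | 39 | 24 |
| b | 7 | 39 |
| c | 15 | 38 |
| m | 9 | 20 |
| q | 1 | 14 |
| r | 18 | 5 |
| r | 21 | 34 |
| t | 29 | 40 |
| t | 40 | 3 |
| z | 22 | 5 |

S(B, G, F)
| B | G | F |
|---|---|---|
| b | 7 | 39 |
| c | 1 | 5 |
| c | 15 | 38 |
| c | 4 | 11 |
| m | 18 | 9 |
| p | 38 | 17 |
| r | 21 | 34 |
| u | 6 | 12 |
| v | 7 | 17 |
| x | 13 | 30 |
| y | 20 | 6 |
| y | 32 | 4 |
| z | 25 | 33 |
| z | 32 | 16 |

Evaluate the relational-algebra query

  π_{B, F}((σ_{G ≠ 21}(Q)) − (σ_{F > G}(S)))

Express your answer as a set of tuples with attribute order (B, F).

{(b, 24), (m, 20), (q, 14), (r, 5), (t, 3), (t, 40), (z, 5)}

Apply σ_{G ≠ 21}; surviving tuples: {(b, 39, 24), (b, 7, 39), (c, 15, 38), (m, 9, 20), (q, 1, 14), (r, 18, 5), (t, 29, 40), (t, 40, 3), (z, 22, 5)}
Apply σ_{F > G}; surviving tuples: {(b, 7, 39), (c, 1, 5), (c, 15, 38), (c, 4, 11), (r, 21, 34), (u, 6, 12), (v, 7, 17), (x, 13, 30), (z, 25, 33)}
Difference: {(b, 39, 24), (b, 7, 39), (c, 15, 38), (m, 9, 20), (q, 1, 14), (r, 18, 5), (t, 29, 40), (t, 40, 3), (z, 22, 5)} with {(b, 7, 39), (c, 1, 5), (c, 15, 38), (c, 4, 11), (r, 21, 34), (u, 6, 12), (v, 7, 17), (x, 13, 30), (z, 25, 33)} → {(b, 39, 24), (m, 9, 20), (q, 1, 14), (r, 18, 5), (t, 29, 40), (t, 40, 3), (z, 22, 5)}
Keep only column(s) B, F: {(b, 24), (m, 20), (q, 14), (r, 5), (t, 3), (t, 40), (z, 5)}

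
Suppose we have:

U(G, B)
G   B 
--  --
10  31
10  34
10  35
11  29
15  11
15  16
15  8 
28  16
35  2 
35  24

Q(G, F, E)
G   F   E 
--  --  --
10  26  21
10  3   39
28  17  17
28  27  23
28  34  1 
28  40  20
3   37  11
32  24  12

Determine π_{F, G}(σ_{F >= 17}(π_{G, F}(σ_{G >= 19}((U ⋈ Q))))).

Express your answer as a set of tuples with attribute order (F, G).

U ⋈ Q (natural join on G): {(10, 31, 26, 21), (10, 31, 3, 39), (10, 34, 26, 21), (10, 34, 3, 39), (10, 35, 26, 21), (10, 35, 3, 39), (28, 16, 17, 17), (28, 16, 27, 23), (28, 16, 34, 1), (28, 16, 40, 20)}
Filtering on G >= 19 leaves {(28, 16, 17, 17), (28, 16, 27, 23), (28, 16, 34, 1), (28, 16, 40, 20)}.
π_{G, F} gives {(28, 17), (28, 27), (28, 34), (28, 40)}.
Filtering on F >= 17 leaves {(28, 17), (28, 27), (28, 34), (28, 40)}.
π_{F, G} gives {(17, 28), (27, 28), (34, 28), (40, 28)}.

{(17, 28), (27, 28), (34, 28), (40, 28)}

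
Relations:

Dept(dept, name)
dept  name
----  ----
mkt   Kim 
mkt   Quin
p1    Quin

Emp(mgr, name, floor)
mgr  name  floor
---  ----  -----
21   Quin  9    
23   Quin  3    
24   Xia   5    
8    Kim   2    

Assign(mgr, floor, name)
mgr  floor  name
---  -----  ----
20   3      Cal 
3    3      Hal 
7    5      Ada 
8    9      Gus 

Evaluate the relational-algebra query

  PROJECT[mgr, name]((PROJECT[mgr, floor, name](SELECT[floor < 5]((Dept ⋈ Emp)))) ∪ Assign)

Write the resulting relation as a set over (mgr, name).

{(20, Cal), (23, Quin), (3, Hal), (7, Ada), (8, Gus), (8, Kim)}

Joining Dept and Emp on name yields {(mkt, Kim, 8, 2), (mkt, Quin, 21, 9), (mkt, Quin, 23, 3), (p1, Quin, 21, 9), (p1, Quin, 23, 3)}.
Selection floor < 5: {(mkt, Kim, 8, 2), (mkt, Quin, 23, 3), (p1, Quin, 23, 3)}
Keep only column(s) mgr, floor, name (1 duplicate(s) eliminated): {(23, 3, Quin), (8, 2, Kim)}
Set union of the two operands is {(20, 3, Cal), (23, 3, Quin), (3, 3, Hal), (7, 5, Ada), (8, 2, Kim), (8, 9, Gus)}.
Keep only column(s) mgr, name: {(20, Cal), (23, Quin), (3, Hal), (7, Ada), (8, Gus), (8, Kim)}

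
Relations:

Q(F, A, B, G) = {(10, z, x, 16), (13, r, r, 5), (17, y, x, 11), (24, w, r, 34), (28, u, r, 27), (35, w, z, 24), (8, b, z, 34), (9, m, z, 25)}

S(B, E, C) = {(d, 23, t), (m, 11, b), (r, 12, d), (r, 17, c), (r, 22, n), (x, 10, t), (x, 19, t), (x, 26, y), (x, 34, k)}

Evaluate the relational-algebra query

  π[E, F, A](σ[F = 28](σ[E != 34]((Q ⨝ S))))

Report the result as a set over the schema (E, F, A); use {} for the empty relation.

Natural join on B: {(10, z, x, 16, 10, t), (10, z, x, 16, 19, t), (10, z, x, 16, 26, y), (10, z, x, 16, 34, k), (13, r, r, 5, 12, d), (13, r, r, 5, 17, c), (13, r, r, 5, 22, n), (17, y, x, 11, 10, t), (17, y, x, 11, 19, t), (17, y, x, 11, 26, y), (17, y, x, 11, 34, k), (24, w, r, 34, 12, d), (24, w, r, 34, 17, c), (24, w, r, 34, 22, n), (28, u, r, 27, 12, d), (28, u, r, 27, 17, c), (28, u, r, 27, 22, n)}
Selection E != 34: {(10, z, x, 16, 10, t), (10, z, x, 16, 19, t), (10, z, x, 16, 26, y), (13, r, r, 5, 12, d), (13, r, r, 5, 17, c), (13, r, r, 5, 22, n), (17, y, x, 11, 10, t), (17, y, x, 11, 19, t), (17, y, x, 11, 26, y), (24, w, r, 34, 12, d), (24, w, r, 34, 17, c), (24, w, r, 34, 22, n), (28, u, r, 27, 12, d), (28, u, r, 27, 17, c), (28, u, r, 27, 22, n)}
Selection F = 28: {(28, u, r, 27, 12, d), (28, u, r, 27, 17, c), (28, u, r, 27, 22, n)}
Projecting to E, F, A: {(12, 28, u), (17, 28, u), (22, 28, u)}

{(12, 28, u), (17, 28, u), (22, 28, u)}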